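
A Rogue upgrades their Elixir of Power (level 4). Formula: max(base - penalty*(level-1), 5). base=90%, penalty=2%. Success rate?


raw_rate = 90 - 2 * (4 - 1)
= 90 - 2 * 3
= 90 - 6
= 84
Apply floor: max(84, 5) = 84%

84%


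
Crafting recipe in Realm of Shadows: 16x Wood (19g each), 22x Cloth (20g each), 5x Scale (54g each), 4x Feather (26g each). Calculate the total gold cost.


Cost breakdown:
  Wood: 16 * 19 = 304
  Cloth: 22 * 20 = 440
  Scale: 5 * 54 = 270
  Feather: 4 * 26 = 104
Total = 304 + 440 + 270 + 104 = 1118

1118 gold


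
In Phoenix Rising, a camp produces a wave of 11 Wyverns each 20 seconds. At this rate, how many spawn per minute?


Spawns per minute = count * (60 / interval)
= 11 * (60 / 20)
= 11 * 3.0
= 33.0

33.0 per minute


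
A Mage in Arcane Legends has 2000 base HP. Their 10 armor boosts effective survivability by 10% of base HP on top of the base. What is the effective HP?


EHP = 2000 * (1 + 10/100)
= 2000 * (1 + 0.1)
= 2000 * 1.1
= 2200.0

2200.0 EHP


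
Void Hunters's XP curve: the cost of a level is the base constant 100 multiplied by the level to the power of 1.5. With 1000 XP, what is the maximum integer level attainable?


XP = 100 * level^1.5, so level = (XP / 100)^(1/1.5)
= (1000 / 100)^(1/1.5)
= 10.0^0.6667
= 4.6416
Floor: level = 4

level 4


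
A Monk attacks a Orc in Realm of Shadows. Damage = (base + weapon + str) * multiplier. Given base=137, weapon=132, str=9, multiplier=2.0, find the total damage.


Sum base + weapon + str = 137 + 132 + 9 = 278
Multiply by 2.0:
278 * 2.0 = 556.0

556.0 damage


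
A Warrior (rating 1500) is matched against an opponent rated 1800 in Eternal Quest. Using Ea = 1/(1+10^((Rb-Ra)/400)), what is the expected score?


Elo expected score: Ea = 1/(1 + 10^((Rb-Ra)/400))
Rb - Ra = 1800 - 1500 = 300
(Rb-Ra)/400 = 300/400 = 0.75
10^0.75 = 5.623413
Ea = 1/(1 + 5.623413) = 1/6.623413 = 0.1510

0.1510


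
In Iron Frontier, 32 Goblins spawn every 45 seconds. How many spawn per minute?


Spawns per minute = count * (60 / interval)
= 32 * (60 / 45)
= 32 * 1.3333
= 42.67

42.67 per minute


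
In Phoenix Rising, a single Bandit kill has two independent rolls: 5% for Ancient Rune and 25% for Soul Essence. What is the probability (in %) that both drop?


For independent events, P(both) = P(A) * P(B)
= 5% * 25%
= 125 / 100 %
= 1.25%

1.25%


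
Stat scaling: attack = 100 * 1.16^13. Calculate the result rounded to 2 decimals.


value = base * growth^level
= 100 * 1.16^13
= 100 * 6.885791
= 688.58

688.58 attack


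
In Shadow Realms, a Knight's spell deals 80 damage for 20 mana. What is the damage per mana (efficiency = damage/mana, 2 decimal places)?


Efficiency = damage / mana
= 80 / 20
= 4.00

4.00 dmg/mana


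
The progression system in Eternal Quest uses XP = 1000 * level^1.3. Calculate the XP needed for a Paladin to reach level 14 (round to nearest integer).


XP = 1000 * level^1.3
Substitute level = 14:
XP = 1000 * 14^1.3
= 1000 * 30.9006
= 30901

30901 XP


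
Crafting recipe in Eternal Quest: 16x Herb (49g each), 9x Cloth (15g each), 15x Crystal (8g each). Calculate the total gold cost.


Cost breakdown:
  Herb: 16 * 49 = 784
  Cloth: 9 * 15 = 135
  Crystal: 15 * 8 = 120
Total = 784 + 135 + 120 = 1039

1039 gold


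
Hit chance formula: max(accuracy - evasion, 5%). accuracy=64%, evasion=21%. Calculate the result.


accuracy - evasion = 64 - 21 = 43
Apply floor: max(43, 5) = 43
Hit chance = 43%

43%


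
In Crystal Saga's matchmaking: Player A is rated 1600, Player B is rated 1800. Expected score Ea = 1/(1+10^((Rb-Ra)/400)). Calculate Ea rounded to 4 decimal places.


Elo expected score: Ea = 1/(1 + 10^((Rb-Ra)/400))
Rb - Ra = 1800 - 1600 = 200
(Rb-Ra)/400 = 200/400 = 0.5
10^0.5 = 3.162278
Ea = 1/(1 + 3.162278) = 1/4.162278 = 0.2403

0.2403


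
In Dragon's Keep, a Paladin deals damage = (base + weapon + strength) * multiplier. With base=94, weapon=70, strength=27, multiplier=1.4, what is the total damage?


Sum base + weapon + str = 94 + 70 + 27 = 191
Multiply by 1.4:
191 * 1.4 = 267.4

267.4 damage


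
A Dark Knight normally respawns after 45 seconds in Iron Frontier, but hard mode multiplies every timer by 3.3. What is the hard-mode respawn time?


Respawn time = base * multiplier
= 45 * 3.3
= 148.5 seconds

148.5 seconds


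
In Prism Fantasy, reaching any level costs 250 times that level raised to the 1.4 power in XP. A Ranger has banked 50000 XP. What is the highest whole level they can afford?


XP = 250 * level^1.4, so level = (XP / 250)^(1/1.4)
= (50000 / 250)^(1/1.4)
= 200.0^0.7143
= 44.0142
Floor: level = 44

level 44


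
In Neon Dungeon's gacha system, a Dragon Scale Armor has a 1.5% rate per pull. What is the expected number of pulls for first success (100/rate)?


Expected pulls for a geometric distribution = 1/p = 100 / rate%
= 100 / 1.5
= 66.67

66.67 pulls


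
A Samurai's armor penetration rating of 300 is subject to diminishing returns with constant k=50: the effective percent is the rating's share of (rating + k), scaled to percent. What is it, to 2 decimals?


effective% = rating / (rating + k) * 100
= 300 / (300 + 50) * 100
= 300 / 350 * 100
= 0.857143 * 100
= 85.71%

85.71%


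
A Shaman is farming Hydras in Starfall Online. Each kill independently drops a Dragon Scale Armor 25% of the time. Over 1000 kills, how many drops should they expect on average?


Expected drops = kills * (drop_rate / 100)
= 1000 * (25 / 100)
= 1000 * 0.25
= 250.0

250.0 drops


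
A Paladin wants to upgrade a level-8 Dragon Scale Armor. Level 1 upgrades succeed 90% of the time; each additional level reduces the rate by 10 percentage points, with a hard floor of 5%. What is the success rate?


raw_rate = 90 - 10 * (8 - 1)
= 90 - 10 * 7
= 90 - 70
= 20
Apply floor: max(20, 5) = 20%

20%


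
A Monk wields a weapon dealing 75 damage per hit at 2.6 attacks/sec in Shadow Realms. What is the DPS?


DPS = damage * attack_speed
= 75 * 2.6
= 195.0

195.0 DPS


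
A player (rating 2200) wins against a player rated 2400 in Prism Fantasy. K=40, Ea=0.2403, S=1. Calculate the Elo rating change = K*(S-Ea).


Elo update: delta = K * (S - Ea), where S = 1 (wins)
S - Ea = 1 - 0.2403 = 0.7597
Rating change = 40 * 0.7597
= 30.39

30.39 rating points


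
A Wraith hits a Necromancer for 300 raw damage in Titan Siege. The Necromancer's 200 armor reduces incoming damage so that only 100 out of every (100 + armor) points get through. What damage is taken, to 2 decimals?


actual = 300 * 100 / (100 + 200)
= 300 * 100 / 300
= 30000 / 300
= 100.00

100.00 damage


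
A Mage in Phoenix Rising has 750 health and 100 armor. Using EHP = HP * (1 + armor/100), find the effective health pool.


EHP = 750 * (1 + 100/100)
= 750 * (1 + 1.0)
= 750 * 2.0
= 1500.0

1500.0 EHP


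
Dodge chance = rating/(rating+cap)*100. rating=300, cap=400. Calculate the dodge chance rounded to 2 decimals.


dodge% = 300 / (300 + 400) * 100
= 300 / 700 * 100
= 0.428571 * 100
= 42.86%

42.86%


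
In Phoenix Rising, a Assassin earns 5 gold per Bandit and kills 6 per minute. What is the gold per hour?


Gold per minute = 5 * 6 = 30
Gold per hour = 30 * 60 = 1800

1800 gold/hour


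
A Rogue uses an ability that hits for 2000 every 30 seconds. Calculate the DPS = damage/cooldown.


DPS = damage / cooldown
= 2000 / 30
= 66.67

66.67 DPS


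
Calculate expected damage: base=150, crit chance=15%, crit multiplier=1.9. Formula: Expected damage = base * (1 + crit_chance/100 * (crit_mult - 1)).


E[dmg] = base * (1 + crit_chance * (crit_mult - 1))
cc as decimal = 15/100 = 0.15
cm - 1 = 1.9 - 1 = 0.9
Bonus factor = 0.15 * 0.9 = 0.135
Total multiplier = 1 + 0.135 = 1.135
Expected damage = 150 * 1.135 = 170.25

170.25 damage


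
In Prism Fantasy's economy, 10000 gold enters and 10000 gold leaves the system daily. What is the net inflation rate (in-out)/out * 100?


Net gold = 10000 - 10000 = 0
Inflation rate = net / sunk * 100 = 0 / 10000 * 100
= 0.0 * 100
= 0.00%

0.00%


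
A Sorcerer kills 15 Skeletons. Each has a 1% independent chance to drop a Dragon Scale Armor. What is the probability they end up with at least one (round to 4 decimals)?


P(at least one) = 1 - P(none) = 1 - (1-p)^n
p = 1/100 = 0.01
1 - p = 0.99
(1 - p)^15 = 0.99^15 = 0.860058
P(at least one) = 1 - 0.860058 = 0.1399

0.1399


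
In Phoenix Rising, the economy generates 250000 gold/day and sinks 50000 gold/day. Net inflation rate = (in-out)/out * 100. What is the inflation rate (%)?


Net gold = 250000 - 50000 = 200000
Inflation rate = net / sunk * 100 = 200000 / 50000 * 100
= 4.0 * 100
= 400.00%

400.00%


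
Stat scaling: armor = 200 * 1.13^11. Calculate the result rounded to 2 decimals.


value = base * growth^level
= 200 * 1.13^11
= 200 * 3.835861
= 767.17

767.17 armor


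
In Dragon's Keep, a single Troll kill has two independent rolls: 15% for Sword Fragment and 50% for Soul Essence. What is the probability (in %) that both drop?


For independent events, P(both) = P(A) * P(B)
= 15% * 50%
= 750 / 100 %
= 7.5%

7.5%


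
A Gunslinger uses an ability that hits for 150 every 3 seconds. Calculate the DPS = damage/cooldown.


DPS = damage / cooldown
= 150 / 3
= 50.00

50.00 DPS


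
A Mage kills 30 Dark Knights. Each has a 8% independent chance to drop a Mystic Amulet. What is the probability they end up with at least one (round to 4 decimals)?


P(at least one) = 1 - P(none) = 1 - (1-p)^n
p = 8/100 = 0.08
1 - p = 0.92
(1 - p)^30 = 0.92^30 = 0.081966
P(at least one) = 1 - 0.081966 = 0.9180

0.9180


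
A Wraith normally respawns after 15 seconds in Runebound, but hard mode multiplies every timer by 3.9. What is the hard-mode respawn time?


Respawn time = base * multiplier
= 15 * 3.9
= 58.5 seconds

58.5 seconds


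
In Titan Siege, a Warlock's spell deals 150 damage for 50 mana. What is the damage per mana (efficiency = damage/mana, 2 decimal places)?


Efficiency = damage / mana
= 150 / 50
= 3.00

3.00 dmg/mana


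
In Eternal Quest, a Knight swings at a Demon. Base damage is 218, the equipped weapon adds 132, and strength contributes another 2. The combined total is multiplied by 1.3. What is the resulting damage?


Sum base + weapon + str = 218 + 132 + 2 = 352
Multiply by 1.3:
352 * 1.3 = 457.6

457.6 damage


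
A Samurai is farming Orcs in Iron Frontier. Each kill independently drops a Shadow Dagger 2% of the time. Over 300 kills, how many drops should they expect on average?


Expected drops = kills * (drop_rate / 100)
= 300 * (2 / 100)
= 300 * 0.02
= 6.0

6.0 drops


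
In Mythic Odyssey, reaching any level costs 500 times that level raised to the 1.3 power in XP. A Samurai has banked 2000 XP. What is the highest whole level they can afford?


XP = 500 * level^1.3, so level = (XP / 500)^(1/1.3)
= (2000 / 500)^(1/1.3)
= 4.0^0.7692
= 2.9048
Floor: level = 2

level 2


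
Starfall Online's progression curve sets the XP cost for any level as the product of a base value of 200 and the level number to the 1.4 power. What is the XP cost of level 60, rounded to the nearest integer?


XP = 200 * level^1.4
Substitute level = 60:
XP = 200 * 60^1.4
= 200 * 308.6112
= 61722

61722 XP


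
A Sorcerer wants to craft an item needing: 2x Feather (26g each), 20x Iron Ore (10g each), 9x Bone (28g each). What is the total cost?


Cost breakdown:
  Feather: 2 * 26 = 52
  Iron Ore: 20 * 10 = 200
  Bone: 9 * 28 = 252
Total = 52 + 200 + 252 = 504

504 gold


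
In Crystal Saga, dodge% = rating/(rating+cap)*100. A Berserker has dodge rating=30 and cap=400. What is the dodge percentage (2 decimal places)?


dodge% = 30 / (30 + 400) * 100
= 30 / 430 * 100
= 0.069767 * 100
= 6.98%

6.98%


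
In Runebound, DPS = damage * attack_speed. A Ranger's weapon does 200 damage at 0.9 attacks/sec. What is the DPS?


DPS = damage * attack_speed
= 200 * 0.9
= 180.0

180.0 DPS


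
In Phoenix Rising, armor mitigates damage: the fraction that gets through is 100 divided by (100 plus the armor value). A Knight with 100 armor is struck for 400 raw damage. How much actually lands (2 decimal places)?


actual = 400 * 100 / (100 + 100)
= 400 * 100 / 200
= 40000 / 200
= 200.00

200.00 damage


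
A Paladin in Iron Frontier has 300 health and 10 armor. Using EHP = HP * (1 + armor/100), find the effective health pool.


EHP = 300 * (1 + 10/100)
= 300 * (1 + 0.1)
= 300 * 1.1
= 330.0

330.0 EHP


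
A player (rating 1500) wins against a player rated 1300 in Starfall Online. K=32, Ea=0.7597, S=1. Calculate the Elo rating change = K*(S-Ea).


Elo update: delta = K * (S - Ea), where S = 1 (wins)
S - Ea = 1 - 0.7597 = 0.2403
Rating change = 32 * 0.2403
= 7.69

7.69 rating points


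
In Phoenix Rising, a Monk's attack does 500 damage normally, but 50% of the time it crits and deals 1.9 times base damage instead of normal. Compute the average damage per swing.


E[dmg] = base * (1 + crit_chance * (crit_mult - 1))
cc as decimal = 50/100 = 0.5
cm - 1 = 1.9 - 1 = 0.9
Bonus factor = 0.5 * 0.9 = 0.45
Total multiplier = 1 + 0.45 = 1.45
Expected damage = 500 * 1.45 = 725.00

725.00 damage


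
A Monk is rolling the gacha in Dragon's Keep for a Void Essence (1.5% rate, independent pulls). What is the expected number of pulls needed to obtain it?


Expected pulls for a geometric distribution = 1/p = 100 / rate%
= 100 / 1.5
= 66.67

66.67 pulls


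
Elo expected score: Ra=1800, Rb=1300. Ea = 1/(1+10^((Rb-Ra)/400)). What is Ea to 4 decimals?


Elo expected score: Ea = 1/(1 + 10^((Rb-Ra)/400))
Rb - Ra = 1300 - 1800 = -500
(Rb-Ra)/400 = -500/400 = -1.25
10^-1.25 = 0.056234
Ea = 1/(1 + 0.056234) = 1/1.056234 = 0.9468

0.9468


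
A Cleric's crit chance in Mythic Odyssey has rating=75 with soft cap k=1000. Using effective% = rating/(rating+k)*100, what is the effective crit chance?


effective% = rating / (rating + k) * 100
= 75 / (75 + 1000) * 100
= 75 / 1075 * 100
= 0.069767 * 100
= 6.98%

6.98%


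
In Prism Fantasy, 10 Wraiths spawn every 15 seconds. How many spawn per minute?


Spawns per minute = count * (60 / interval)
= 10 * (60 / 15)
= 10 * 4.0
= 40.0

40.0 per minute


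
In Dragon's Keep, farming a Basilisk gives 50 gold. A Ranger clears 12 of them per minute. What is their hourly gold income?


Gold per minute = 50 * 12 = 600
Gold per hour = 600 * 60 = 36000

36000 gold/hour


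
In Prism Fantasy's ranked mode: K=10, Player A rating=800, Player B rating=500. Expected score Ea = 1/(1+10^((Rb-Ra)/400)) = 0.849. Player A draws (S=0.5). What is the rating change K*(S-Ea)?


Elo update: delta = K * (S - Ea), where S = 0.5 (draws)
S - Ea = 0.5 - 0.849 = -0.349
Rating change = 10 * -0.349
= -3.49

-3.49 rating points


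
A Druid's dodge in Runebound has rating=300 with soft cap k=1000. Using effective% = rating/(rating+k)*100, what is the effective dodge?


effective% = rating / (rating + k) * 100
= 300 / (300 + 1000) * 100
= 300 / 1300 * 100
= 0.230769 * 100
= 23.08%

23.08%


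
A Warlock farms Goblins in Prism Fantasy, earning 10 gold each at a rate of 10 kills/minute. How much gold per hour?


Gold per minute = 10 * 10 = 100
Gold per hour = 100 * 60 = 6000

6000 gold/hour


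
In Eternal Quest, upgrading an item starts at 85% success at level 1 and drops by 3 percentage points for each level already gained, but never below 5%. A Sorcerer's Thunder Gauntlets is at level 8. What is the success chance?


raw_rate = 85 - 3 * (8 - 1)
= 85 - 3 * 7
= 85 - 21
= 64
Apply floor: max(64, 5) = 64%

64%


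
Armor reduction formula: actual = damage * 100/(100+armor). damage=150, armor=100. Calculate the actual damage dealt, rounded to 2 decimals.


actual = 150 * 100 / (100 + 100)
= 150 * 100 / 200
= 15000 / 200
= 75.00

75.00 damage


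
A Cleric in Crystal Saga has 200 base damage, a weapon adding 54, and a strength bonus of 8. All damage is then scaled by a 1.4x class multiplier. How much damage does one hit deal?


Sum base + weapon + str = 200 + 54 + 8 = 262
Multiply by 1.4:
262 * 1.4 = 366.8

366.8 damage


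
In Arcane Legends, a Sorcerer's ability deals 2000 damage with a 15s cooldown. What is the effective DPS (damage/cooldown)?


DPS = damage / cooldown
= 2000 / 15
= 133.33

133.33 DPS


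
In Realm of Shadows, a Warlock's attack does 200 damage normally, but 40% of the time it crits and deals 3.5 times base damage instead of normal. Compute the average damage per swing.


E[dmg] = base * (1 + crit_chance * (crit_mult - 1))
cc as decimal = 40/100 = 0.4
cm - 1 = 3.5 - 1 = 2.5
Bonus factor = 0.4 * 2.5 = 1.0
Total multiplier = 1 + 1.0 = 2.0
Expected damage = 200 * 2.0 = 400.00

400.00 damage


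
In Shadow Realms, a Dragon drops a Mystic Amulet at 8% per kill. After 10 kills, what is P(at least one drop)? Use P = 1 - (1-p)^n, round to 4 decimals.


P(at least one) = 1 - P(none) = 1 - (1-p)^n
p = 8/100 = 0.08
1 - p = 0.92
(1 - p)^10 = 0.92^10 = 0.434388
P(at least one) = 1 - 0.434388 = 0.5656

0.5656


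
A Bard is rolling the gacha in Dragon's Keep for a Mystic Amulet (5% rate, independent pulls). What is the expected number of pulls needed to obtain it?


Expected pulls for a geometric distribution = 1/p = 100 / rate%
= 100 / 5
= 20.0

20.0 pulls


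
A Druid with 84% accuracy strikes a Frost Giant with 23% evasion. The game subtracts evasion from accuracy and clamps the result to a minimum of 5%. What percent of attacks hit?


accuracy - evasion = 84 - 23 = 61
Apply floor: max(61, 5) = 61
Hit chance = 61%

61%


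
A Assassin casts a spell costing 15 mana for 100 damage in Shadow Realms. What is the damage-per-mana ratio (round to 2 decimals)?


Efficiency = damage / mana
= 100 / 15
= 6.67

6.67 dmg/mana


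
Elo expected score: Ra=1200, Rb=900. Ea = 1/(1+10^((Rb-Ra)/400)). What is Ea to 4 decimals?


Elo expected score: Ea = 1/(1 + 10^((Rb-Ra)/400))
Rb - Ra = 900 - 1200 = -300
(Rb-Ra)/400 = -300/400 = -0.75
10^-0.75 = 0.177828
Ea = 1/(1 + 0.177828) = 1/1.177828 = 0.8490

0.8490


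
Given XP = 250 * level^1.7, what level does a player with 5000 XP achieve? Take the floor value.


XP = 250 * level^1.7, so level = (XP / 250)^(1/1.7)
= (5000 / 250)^(1/1.7)
= 20.0^0.5882
= 5.8252
Floor: level = 5

level 5


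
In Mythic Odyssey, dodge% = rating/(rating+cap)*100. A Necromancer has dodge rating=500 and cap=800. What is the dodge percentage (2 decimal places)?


dodge% = 500 / (500 + 800) * 100
= 500 / 1300 * 100
= 0.384615 * 100
= 38.46%

38.46%


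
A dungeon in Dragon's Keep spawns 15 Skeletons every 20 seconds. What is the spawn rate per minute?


Spawns per minute = count * (60 / interval)
= 15 * (60 / 20)
= 15 * 3.0
= 45.0

45.0 per minute


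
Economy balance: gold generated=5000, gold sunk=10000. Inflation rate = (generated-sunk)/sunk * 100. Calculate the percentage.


Net gold = 5000 - 10000 = -5000
Inflation rate = net / sunk * 100 = -5000 / 10000 * 100
= -0.5 * 100
= -50.00%

-50.00%


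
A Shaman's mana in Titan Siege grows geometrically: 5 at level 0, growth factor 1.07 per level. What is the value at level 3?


value = base * growth^level
= 5 * 1.07^3
= 5 * 1.225043
= 6.13

6.13 mana


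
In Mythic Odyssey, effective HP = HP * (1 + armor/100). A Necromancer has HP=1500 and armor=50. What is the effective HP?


EHP = 1500 * (1 + 50/100)
= 1500 * (1 + 0.5)
= 1500 * 1.5
= 2250.0

2250.0 EHP


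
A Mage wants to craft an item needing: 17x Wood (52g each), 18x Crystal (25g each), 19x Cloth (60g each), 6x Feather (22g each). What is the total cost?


Cost breakdown:
  Wood: 17 * 52 = 884
  Crystal: 18 * 25 = 450
  Cloth: 19 * 60 = 1140
  Feather: 6 * 22 = 132
Total = 884 + 450 + 1140 + 132 = 2606

2606 gold


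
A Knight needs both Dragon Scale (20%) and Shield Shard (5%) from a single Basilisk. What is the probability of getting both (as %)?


For independent events, P(both) = P(A) * P(B)
= 20% * 5%
= 100 / 100 %
= 1.0%

1.0%


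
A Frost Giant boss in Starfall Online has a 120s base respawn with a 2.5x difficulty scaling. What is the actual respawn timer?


Respawn time = base * multiplier
= 120 * 2.5
= 300.0 seconds

300.0 seconds


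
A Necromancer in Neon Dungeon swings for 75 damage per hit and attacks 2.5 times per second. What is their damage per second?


DPS = damage * attack_speed
= 75 * 2.5
= 187.5

187.5 DPS


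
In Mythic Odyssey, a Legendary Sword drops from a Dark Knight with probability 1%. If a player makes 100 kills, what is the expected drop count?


Expected drops = kills * (drop_rate / 100)
= 100 * (1 / 100)
= 100 * 0.01
= 1.0

1.0 drops


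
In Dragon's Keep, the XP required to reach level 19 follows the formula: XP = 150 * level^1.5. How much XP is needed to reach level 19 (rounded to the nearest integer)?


XP = 150 * level^1.5
Substitute level = 19:
XP = 150 * 19^1.5
= 150 * 82.8191
= 12423

12423 XP


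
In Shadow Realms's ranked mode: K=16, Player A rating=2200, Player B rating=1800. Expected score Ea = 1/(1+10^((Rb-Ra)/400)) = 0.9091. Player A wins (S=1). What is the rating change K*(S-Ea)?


Elo update: delta = K * (S - Ea), where S = 1 (wins)
S - Ea = 1 - 0.9091 = 0.0909
Rating change = 16 * 0.0909
= 1.45

1.45 rating points


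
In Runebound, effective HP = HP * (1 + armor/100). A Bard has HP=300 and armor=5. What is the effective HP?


EHP = 300 * (1 + 5/100)
= 300 * (1 + 0.05)
= 300 * 1.05
= 315.0

315.0 EHP


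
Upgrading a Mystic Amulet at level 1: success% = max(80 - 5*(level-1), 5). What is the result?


raw_rate = 80 - 5 * (1 - 1)
= 80 - 5 * 0
= 80 - 0
= 80
Apply floor: max(80, 5) = 80%

80%


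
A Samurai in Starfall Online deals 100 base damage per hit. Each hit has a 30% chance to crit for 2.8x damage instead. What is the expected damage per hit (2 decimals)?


E[dmg] = base * (1 + crit_chance * (crit_mult - 1))
cc as decimal = 30/100 = 0.3
cm - 1 = 2.8 - 1 = 1.8
Bonus factor = 0.3 * 1.8 = 0.54
Total multiplier = 1 + 0.54 = 1.54
Expected damage = 100 * 1.54 = 154.00

154.00 damage


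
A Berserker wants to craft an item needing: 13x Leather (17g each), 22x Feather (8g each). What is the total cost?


Cost breakdown:
  Leather: 13 * 17 = 221
  Feather: 22 * 8 = 176
Total = 221 + 176 = 397

397 gold


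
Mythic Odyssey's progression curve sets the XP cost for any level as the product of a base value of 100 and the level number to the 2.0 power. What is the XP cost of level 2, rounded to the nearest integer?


XP = 100 * level^2.0
Substitute level = 2:
XP = 100 * 2^2.0
= 100 * 4.0
= 400

400 XP


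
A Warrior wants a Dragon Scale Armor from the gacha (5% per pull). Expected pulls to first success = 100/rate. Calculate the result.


Expected pulls for a geometric distribution = 1/p = 100 / rate%
= 100 / 5
= 20.0

20.0 pulls


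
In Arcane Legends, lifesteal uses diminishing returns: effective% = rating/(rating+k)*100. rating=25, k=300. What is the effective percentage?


effective% = rating / (rating + k) * 100
= 25 / (25 + 300) * 100
= 25 / 325 * 100
= 0.076923 * 100
= 7.69%

7.69%


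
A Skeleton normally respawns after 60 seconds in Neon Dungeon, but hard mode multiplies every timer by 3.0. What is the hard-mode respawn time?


Respawn time = base * multiplier
= 60 * 3.0
= 180.0 seconds

180.0 seconds


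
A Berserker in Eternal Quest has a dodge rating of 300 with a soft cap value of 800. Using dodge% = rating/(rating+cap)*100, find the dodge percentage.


dodge% = 300 / (300 + 800) * 100
= 300 / 1100 * 100
= 0.272727 * 100
= 27.27%

27.27%


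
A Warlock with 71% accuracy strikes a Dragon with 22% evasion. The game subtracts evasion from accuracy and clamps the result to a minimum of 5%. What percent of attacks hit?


accuracy - evasion = 71 - 22 = 49
Apply floor: max(49, 5) = 49
Hit chance = 49%

49%


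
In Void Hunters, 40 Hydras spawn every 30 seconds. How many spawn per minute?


Spawns per minute = count * (60 / interval)
= 40 * (60 / 30)
= 40 * 2.0
= 80.0

80.0 per minute


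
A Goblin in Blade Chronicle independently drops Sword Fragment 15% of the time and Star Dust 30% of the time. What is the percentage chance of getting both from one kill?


For independent events, P(both) = P(A) * P(B)
= 15% * 30%
= 450 / 100 %
= 4.5%

4.5%


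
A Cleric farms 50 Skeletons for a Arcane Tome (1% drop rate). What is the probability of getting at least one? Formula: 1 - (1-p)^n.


P(at least one) = 1 - P(none) = 1 - (1-p)^n
p = 1/100 = 0.01
1 - p = 0.99
(1 - p)^50 = 0.99^50 = 0.605006
P(at least one) = 1 - 0.605006 = 0.3950

0.3950


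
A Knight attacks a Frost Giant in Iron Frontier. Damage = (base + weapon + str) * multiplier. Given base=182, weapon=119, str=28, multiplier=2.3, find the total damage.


Sum base + weapon + str = 182 + 119 + 28 = 329
Multiply by 2.3:
329 * 2.3 = 756.7

756.7 damage


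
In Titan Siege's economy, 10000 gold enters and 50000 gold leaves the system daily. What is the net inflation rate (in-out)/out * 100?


Net gold = 10000 - 50000 = -40000
Inflation rate = net / sunk * 100 = -40000 / 50000 * 100
= -0.8 * 100
= -80.00%

-80.00%


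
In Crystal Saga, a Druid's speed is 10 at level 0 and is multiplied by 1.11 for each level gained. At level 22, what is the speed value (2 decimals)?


value = base * growth^level
= 10 * 1.11^22
= 10 * 9.933574
= 99.34

99.34 speed


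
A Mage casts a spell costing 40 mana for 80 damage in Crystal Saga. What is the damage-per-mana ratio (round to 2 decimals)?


Efficiency = damage / mana
= 80 / 40
= 2.00

2.00 dmg/mana


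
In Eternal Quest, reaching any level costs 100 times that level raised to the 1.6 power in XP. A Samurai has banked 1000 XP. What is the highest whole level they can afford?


XP = 100 * level^1.6, so level = (XP / 100)^(1/1.6)
= (1000 / 100)^(1/1.6)
= 10.0^0.625
= 4.217
Floor: level = 4

level 4


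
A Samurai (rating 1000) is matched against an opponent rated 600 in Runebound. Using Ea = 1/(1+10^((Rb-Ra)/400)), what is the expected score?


Elo expected score: Ea = 1/(1 + 10^((Rb-Ra)/400))
Rb - Ra = 600 - 1000 = -400
(Rb-Ra)/400 = -400/400 = -1.0
10^-1.0 = 0.1
Ea = 1/(1 + 0.1) = 1/1.1 = 0.9091

0.9091


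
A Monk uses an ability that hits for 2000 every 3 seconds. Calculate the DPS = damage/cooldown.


DPS = damage / cooldown
= 2000 / 3
= 666.67

666.67 DPS


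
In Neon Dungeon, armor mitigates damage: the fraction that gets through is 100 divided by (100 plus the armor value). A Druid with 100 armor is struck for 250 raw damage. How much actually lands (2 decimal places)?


actual = 250 * 100 / (100 + 100)
= 250 * 100 / 200
= 25000 / 200
= 125.00

125.00 damage


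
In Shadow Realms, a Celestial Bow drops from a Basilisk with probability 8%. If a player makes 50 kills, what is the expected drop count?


Expected drops = kills * (drop_rate / 100)
= 50 * (8 / 100)
= 50 * 0.08
= 4.0

4.0 drops


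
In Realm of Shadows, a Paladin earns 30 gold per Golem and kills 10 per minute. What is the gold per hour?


Gold per minute = 30 * 10 = 300
Gold per hour = 300 * 60 = 18000

18000 gold/hour


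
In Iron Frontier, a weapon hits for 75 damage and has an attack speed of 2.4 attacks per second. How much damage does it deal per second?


DPS = damage * attack_speed
= 75 * 2.4
= 180.0

180.0 DPS


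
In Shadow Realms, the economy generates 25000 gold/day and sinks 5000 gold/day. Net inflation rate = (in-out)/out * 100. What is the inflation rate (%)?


Net gold = 25000 - 5000 = 20000
Inflation rate = net / sunk * 100 = 20000 / 5000 * 100
= 4.0 * 100
= 400.00%

400.00%


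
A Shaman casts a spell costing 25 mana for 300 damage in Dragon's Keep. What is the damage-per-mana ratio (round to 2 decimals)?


Efficiency = damage / mana
= 300 / 25
= 12.00

12.00 dmg/mana


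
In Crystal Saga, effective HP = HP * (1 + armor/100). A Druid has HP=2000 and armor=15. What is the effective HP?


EHP = 2000 * (1 + 15/100)
= 2000 * (1 + 0.15)
= 2000 * 1.15
= 2300.0

2300.0 EHP


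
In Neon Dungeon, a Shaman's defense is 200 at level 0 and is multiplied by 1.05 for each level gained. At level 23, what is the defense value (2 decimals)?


value = base * growth^level
= 200 * 1.05^23
= 200 * 3.071524
= 614.30

614.30 defense


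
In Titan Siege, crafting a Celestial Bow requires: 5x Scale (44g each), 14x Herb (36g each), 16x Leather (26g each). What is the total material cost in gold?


Cost breakdown:
  Scale: 5 * 44 = 220
  Herb: 14 * 36 = 504
  Leather: 16 * 26 = 416
Total = 220 + 504 + 416 = 1140

1140 gold


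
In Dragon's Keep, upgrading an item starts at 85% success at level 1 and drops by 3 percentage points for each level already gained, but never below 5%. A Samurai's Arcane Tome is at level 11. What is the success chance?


raw_rate = 85 - 3 * (11 - 1)
= 85 - 3 * 10
= 85 - 30
= 55
Apply floor: max(55, 5) = 55%

55%


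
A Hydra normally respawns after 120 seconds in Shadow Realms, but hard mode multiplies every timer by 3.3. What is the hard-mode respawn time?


Respawn time = base * multiplier
= 120 * 3.3
= 396.0 seconds

396.0 seconds


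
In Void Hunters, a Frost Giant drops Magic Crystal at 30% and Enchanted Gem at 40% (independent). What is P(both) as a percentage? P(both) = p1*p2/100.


For independent events, P(both) = P(A) * P(B)
= 30% * 40%
= 1200 / 100 %
= 12.0%

12.0%


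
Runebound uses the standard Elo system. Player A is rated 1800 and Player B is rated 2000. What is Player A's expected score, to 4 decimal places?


Elo expected score: Ea = 1/(1 + 10^((Rb-Ra)/400))
Rb - Ra = 2000 - 1800 = 200
(Rb-Ra)/400 = 200/400 = 0.5
10^0.5 = 3.162278
Ea = 1/(1 + 3.162278) = 1/4.162278 = 0.2403

0.2403


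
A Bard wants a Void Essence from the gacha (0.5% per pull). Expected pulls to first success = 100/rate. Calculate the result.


Expected pulls for a geometric distribution = 1/p = 100 / rate%
= 100 / 0.5
= 200.0

200.0 pulls


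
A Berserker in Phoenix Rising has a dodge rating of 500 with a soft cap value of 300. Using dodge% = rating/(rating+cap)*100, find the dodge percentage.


dodge% = 500 / (500 + 300) * 100
= 500 / 800 * 100
= 0.625 * 100
= 62.50%

62.50%


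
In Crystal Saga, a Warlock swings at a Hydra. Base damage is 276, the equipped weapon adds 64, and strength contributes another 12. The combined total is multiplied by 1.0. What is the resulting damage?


Sum base + weapon + str = 276 + 64 + 12 = 352
Multiply by 1.0:
352 * 1.0 = 352.0

352.0 damage


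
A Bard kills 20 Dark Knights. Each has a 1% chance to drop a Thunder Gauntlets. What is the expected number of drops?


Expected drops = kills * (drop_rate / 100)
= 20 * (1 / 100)
= 20 * 0.01
= 0.2

0.2 drops


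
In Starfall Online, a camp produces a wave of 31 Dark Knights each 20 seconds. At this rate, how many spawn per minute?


Spawns per minute = count * (60 / interval)
= 31 * (60 / 20)
= 31 * 3.0
= 93.0

93.0 per minute


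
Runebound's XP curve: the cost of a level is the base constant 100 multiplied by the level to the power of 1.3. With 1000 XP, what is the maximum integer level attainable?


XP = 100 * level^1.3, so level = (XP / 100)^(1/1.3)
= (1000 / 100)^(1/1.3)
= 10.0^0.7692
= 5.878
Floor: level = 5

level 5


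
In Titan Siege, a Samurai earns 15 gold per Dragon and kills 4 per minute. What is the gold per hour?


Gold per minute = 15 * 4 = 60
Gold per hour = 60 * 60 = 3600

3600 gold/hour


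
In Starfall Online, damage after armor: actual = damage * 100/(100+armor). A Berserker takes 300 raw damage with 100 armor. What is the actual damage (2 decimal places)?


actual = 300 * 100 / (100 + 100)
= 300 * 100 / 200
= 30000 / 200
= 150.00

150.00 damage


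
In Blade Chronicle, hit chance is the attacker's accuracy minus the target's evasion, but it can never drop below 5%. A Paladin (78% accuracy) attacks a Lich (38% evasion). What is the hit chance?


accuracy - evasion = 78 - 38 = 40
Apply floor: max(40, 5) = 40
Hit chance = 40%

40%


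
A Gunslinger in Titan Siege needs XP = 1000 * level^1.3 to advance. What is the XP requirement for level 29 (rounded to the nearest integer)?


XP = 1000 * level^1.3
Substitute level = 29:
XP = 1000 * 29^1.3
= 1000 * 79.63746
= 79637

79637 XP


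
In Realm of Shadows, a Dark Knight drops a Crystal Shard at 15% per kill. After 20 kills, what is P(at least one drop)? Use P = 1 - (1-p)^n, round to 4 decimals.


P(at least one) = 1 - P(none) = 1 - (1-p)^n
p = 15/100 = 0.15
1 - p = 0.85
(1 - p)^20 = 0.85^20 = 0.038760
P(at least one) = 1 - 0.038760 = 0.9612

0.9612


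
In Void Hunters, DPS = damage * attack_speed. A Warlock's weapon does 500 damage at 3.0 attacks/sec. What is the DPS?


DPS = damage * attack_speed
= 500 * 3.0
= 1500.0

1500.0 DPS


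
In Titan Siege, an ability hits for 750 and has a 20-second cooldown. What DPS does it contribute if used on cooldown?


DPS = damage / cooldown
= 750 / 20
= 37.50

37.50 DPS


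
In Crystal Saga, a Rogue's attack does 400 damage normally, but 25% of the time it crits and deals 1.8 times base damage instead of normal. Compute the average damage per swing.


E[dmg] = base * (1 + crit_chance * (crit_mult - 1))
cc as decimal = 25/100 = 0.25
cm - 1 = 1.8 - 1 = 0.8
Bonus factor = 0.25 * 0.8 = 0.2
Total multiplier = 1 + 0.2 = 1.2
Expected damage = 400 * 1.2 = 480.00

480.00 damage


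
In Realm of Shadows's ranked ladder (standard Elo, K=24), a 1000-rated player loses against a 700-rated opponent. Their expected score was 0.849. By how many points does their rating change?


Elo update: delta = K * (S - Ea), where S = 0 (loses)
S - Ea = 0 - 0.849 = -0.849
Rating change = 24 * -0.849
= -20.38

-20.38 rating points


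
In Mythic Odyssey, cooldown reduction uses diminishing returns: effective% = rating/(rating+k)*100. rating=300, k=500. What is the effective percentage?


effective% = rating / (rating + k) * 100
= 300 / (300 + 500) * 100
= 300 / 800 * 100
= 0.375 * 100
= 37.50%

37.50%


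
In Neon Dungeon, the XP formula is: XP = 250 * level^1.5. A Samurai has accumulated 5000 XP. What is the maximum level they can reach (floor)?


XP = 250 * level^1.5, so level = (XP / 250)^(1/1.5)
= (5000 / 250)^(1/1.5)
= 20.0^0.6667
= 7.3681
Floor: level = 7

level 7


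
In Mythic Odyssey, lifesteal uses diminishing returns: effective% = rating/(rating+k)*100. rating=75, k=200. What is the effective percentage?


effective% = rating / (rating + k) * 100
= 75 / (75 + 200) * 100
= 75 / 275 * 100
= 0.272727 * 100
= 27.27%

27.27%


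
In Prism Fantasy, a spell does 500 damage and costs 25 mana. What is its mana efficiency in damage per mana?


Efficiency = damage / mana
= 500 / 25
= 20.00

20.00 dmg/mana


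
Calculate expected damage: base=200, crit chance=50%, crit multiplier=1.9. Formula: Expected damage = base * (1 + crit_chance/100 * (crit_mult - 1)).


E[dmg] = base * (1 + crit_chance * (crit_mult - 1))
cc as decimal = 50/100 = 0.5
cm - 1 = 1.9 - 1 = 0.9
Bonus factor = 0.5 * 0.9 = 0.45
Total multiplier = 1 + 0.45 = 1.45
Expected damage = 200 * 1.45 = 290.00

290.00 damage


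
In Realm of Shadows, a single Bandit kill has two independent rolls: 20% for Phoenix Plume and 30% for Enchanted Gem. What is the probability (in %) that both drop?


For independent events, P(both) = P(A) * P(B)
= 20% * 30%
= 600 / 100 %
= 6.0%

6.0%


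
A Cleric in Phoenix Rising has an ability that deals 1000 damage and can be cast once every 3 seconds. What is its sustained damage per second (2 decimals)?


DPS = damage / cooldown
= 1000 / 3
= 333.33

333.33 DPS


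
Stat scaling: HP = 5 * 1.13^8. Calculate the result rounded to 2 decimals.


value = base * growth^level
= 5 * 1.13^8
= 5 * 2.658444
= 13.29

13.29 HP


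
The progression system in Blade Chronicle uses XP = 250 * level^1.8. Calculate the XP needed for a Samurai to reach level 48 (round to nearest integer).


XP = 250 * level^1.8
Substitute level = 48:
XP = 250 * 48^1.8
= 250 * 1062.2683
= 265567

265567 XP


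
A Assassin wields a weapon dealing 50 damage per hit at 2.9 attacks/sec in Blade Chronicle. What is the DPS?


DPS = damage * attack_speed
= 50 * 2.9
= 145.0

145.0 DPS


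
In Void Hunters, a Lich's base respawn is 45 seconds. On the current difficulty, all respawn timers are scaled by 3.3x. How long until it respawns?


Respawn time = base * multiplier
= 45 * 3.3
= 148.5 seconds

148.5 seconds


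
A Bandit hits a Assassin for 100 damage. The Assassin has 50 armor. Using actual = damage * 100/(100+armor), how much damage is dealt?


actual = 100 * 100 / (100 + 50)
= 100 * 100 / 150
= 10000 / 150
= 66.67

66.67 damage


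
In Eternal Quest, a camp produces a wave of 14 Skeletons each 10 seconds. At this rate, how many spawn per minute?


Spawns per minute = count * (60 / interval)
= 14 * (60 / 10)
= 14 * 6.0
= 84.0

84.0 per minute


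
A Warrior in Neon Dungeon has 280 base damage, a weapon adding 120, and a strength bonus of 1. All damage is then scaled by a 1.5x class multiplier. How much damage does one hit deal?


Sum base + weapon + str = 280 + 120 + 1 = 401
Multiply by 1.5:
401 * 1.5 = 601.5

601.5 damage


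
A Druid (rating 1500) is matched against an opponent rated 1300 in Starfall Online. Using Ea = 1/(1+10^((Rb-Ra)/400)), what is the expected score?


Elo expected score: Ea = 1/(1 + 10^((Rb-Ra)/400))
Rb - Ra = 1300 - 1500 = -200
(Rb-Ra)/400 = -200/400 = -0.5
10^-0.5 = 0.316228
Ea = 1/(1 + 0.316228) = 1/1.316228 = 0.7597

0.7597


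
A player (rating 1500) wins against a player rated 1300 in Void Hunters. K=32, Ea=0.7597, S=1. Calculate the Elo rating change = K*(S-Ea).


Elo update: delta = K * (S - Ea), where S = 1 (wins)
S - Ea = 1 - 0.7597 = 0.2403
Rating change = 32 * 0.2403
= 7.69

7.69 rating points


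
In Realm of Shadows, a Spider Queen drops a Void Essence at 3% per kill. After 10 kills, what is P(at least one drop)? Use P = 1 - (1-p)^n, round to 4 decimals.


P(at least one) = 1 - P(none) = 1 - (1-p)^n
p = 3/100 = 0.03
1 - p = 0.97
(1 - p)^10 = 0.97^10 = 0.737424
P(at least one) = 1 - 0.737424 = 0.2626

0.2626


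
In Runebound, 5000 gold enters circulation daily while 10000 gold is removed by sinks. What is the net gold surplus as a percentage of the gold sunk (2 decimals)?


Net gold = 5000 - 10000 = -5000
Inflation rate = net / sunk * 100 = -5000 / 10000 * 100
= -0.5 * 100
= -50.00%

-50.00%


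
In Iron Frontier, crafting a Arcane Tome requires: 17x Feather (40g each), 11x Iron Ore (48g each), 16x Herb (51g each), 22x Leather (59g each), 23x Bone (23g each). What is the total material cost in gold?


Cost breakdown:
  Feather: 17 * 40 = 680
  Iron Ore: 11 * 48 = 528
  Herb: 16 * 51 = 816
  Leather: 22 * 59 = 1298
  Bone: 23 * 23 = 529
Total = 680 + 528 + 816 + 1298 + 529 = 3851

3851 gold


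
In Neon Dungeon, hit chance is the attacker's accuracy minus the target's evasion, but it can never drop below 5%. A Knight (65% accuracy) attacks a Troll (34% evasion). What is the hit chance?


accuracy - evasion = 65 - 34 = 31
Apply floor: max(31, 5) = 31
Hit chance = 31%

31%


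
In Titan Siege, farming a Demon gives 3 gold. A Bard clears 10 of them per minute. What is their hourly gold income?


Gold per minute = 3 * 10 = 30
Gold per hour = 30 * 60 = 1800

1800 gold/hour


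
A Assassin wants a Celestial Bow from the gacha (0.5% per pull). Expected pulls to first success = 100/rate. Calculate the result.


Expected pulls for a geometric distribution = 1/p = 100 / rate%
= 100 / 0.5
= 200.0

200.0 pulls


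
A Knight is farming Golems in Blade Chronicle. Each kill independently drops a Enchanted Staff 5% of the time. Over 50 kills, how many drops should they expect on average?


Expected drops = kills * (drop_rate / 100)
= 50 * (5 / 100)
= 50 * 0.05
= 2.5

2.5 drops
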